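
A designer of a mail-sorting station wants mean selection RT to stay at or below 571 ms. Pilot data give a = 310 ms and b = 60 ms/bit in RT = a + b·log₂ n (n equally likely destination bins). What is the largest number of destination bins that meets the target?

20

Information budget: (571 − 310)/60 = 4.3500 bits, so n ≤ 2^4.3500 = 20.393 → at most 20.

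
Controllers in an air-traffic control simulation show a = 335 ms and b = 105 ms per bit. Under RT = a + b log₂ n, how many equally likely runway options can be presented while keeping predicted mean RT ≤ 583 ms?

105·log₂ n ≤ 583 − 335 = 248, giving log₂ n ≤ 2.3619 and n ≤ 5.140. The largest whole number is 5.

5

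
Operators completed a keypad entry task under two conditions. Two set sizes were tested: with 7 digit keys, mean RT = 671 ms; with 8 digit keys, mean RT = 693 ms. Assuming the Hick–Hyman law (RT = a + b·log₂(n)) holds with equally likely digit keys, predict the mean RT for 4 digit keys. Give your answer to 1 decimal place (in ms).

578.8 ms

Solve the two-equation system in a and b:
  b = (693 − 671) / (log₂ 8 − log₂ 7) = 22 / (3 − 2.8074) = 114.200 ms/bit
  a = 671 − 114.200 × 2.8074 = 350.401 ms
Then RT(4) = 350.401 + 114.200 × log₂ 4 = 350.401 + 114.200 × 2 ≈ 578.800 ms.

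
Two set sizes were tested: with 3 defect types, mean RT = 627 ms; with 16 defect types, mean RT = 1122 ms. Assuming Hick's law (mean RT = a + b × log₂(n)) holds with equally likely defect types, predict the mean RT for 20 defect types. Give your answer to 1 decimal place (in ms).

RT is linear in log₂ n, so two points fix the line:
  b = (1122 − 627) / (log₂ 16 − log₂ 3) = 495 / (4 − 1.5850) = 204.966 ms/bit
  a = 627 − 204.966 × 1.5850 = 302.137 ms
Then RT(20) = 302.137 + 204.966 × log₂ 20 = 302.137 + 204.966 × 4.3219 ≈ 1187.984 ms.

1188.0 ms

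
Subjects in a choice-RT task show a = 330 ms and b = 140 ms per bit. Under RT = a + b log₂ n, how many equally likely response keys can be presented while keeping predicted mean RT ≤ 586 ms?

140·log₂ n ≤ 586 − 330 = 256, giving log₂ n ≤ 1.8286 and n ≤ 3.552. The largest whole number is 3.

3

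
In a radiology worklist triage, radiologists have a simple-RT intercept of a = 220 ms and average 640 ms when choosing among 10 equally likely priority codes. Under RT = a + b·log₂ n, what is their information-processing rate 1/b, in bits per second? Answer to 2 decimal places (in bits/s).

7.91 bits/s

b = (640 − 220)/log₂ 10 = 420/3.3219 = 126.433 ms per bit = 0.12643 s/bit; the reciprocal is 7.909 bits/s.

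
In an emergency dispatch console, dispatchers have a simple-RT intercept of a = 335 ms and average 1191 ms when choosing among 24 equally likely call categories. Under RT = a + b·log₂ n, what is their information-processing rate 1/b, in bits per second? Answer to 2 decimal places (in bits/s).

Choice component = 1191 − 335 = 856 ms over log₂(24) = 4.5850 bits.
b = 856 / 4.5850 = 186.697 ms/bit, so 1/b = 5.356 bits/s.

5.36 bits/s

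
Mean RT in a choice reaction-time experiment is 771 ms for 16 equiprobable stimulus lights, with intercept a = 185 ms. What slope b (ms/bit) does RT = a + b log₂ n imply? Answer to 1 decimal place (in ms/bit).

146.5 ms/bit

16 alternatives carry log₂ 16 = 4 bits; the choice cost is 771 − 185 = 586 ms, so b = 586/4 = 146.500 ms/bit.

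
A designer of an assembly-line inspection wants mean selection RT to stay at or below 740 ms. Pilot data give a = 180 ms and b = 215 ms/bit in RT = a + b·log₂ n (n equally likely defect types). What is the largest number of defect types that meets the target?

6

Information budget: (740 − 180)/215 = 2.6047 bits, so n ≤ 2^2.6047 = 6.082 → at most 6.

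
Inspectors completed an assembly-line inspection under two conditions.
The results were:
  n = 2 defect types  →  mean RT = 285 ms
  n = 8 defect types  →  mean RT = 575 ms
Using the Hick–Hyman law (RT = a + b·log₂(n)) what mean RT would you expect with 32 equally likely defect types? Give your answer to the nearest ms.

With log₂ n on the abscissa the relation is linear; from the two conditions:
  b = (575 − 285) / (log₂ 8 − log₂ 2) = 290 / (3 − 1) = 145 ms/bit
  a = 285 − 145 × 1 = 140 ms
Then RT(32) = 140 + 145 × log₂ 32 = 140 + 145 × 5 ≈ 865.000 ms.

865 ms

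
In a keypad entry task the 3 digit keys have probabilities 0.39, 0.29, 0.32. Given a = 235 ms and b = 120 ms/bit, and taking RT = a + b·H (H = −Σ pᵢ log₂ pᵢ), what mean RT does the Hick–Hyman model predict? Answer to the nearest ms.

424 ms

Entropy contributions −pᵢ log₂ pᵢ: 0.5298, 0.5179, 0.5260; sum H = 1.5737 bits.
RT = a + bH = 235 + 120·1.5737 = 423.85 ms.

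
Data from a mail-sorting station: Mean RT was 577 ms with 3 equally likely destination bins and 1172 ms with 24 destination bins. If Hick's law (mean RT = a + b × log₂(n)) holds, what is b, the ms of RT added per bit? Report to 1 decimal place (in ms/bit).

198.3 ms/bit

The slope on a log₂ axis is (1172 − 577) / (4.5850 − 1.5850) = 198.333 ms/bit.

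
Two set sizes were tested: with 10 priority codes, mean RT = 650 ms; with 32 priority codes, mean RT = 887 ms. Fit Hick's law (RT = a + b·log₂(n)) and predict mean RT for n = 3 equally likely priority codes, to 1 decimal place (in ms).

404.7 ms

Solve the two-equation system in a and b:
  b = (887 − 650) / (log₂ 32 − log₂ 10) = 237 / (5 − 3.3219) = 141.234 ms/bit
  a = 650 − 141.234 × 3.3219 = 180.832 ms
Then RT(3) = 180.832 + 141.234 × log₂ 3 = 180.832 + 141.234 × 1.5850 ≈ 404.682 ms.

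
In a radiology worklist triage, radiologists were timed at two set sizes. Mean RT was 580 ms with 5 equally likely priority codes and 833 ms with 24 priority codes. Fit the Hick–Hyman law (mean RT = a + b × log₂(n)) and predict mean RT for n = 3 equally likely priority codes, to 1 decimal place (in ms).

With log₂ n on the abscissa the relation is linear; from the two conditions:
  b = (833 − 580) / (log₂ 24 − log₂ 5) = 253 / (4.5850 − 2.3219) = 111.797 ms/bit
  a = 580 − 111.797 × 2.3219 = 320.416 ms
Then RT(3) = 320.416 + 111.797 × log₂ 3 = 320.416 + 111.797 × 1.5850 ≈ 497.610 ms.

497.6 ms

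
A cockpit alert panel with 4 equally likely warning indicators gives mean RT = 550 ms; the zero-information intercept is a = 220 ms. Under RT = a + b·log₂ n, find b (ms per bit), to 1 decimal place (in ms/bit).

4 alternatives carry log₂ 4 = 2 bits; the choice cost is 550 − 220 = 330 ms, so b = 330/2 = 165.000 ms/bit.

165.0 ms/bit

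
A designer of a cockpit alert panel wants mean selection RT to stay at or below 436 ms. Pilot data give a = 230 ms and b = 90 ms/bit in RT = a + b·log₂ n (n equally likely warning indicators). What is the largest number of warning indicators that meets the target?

Set 230 + 90·log₂ n ≤ 436 → log₂ n ≤ (436 − 230)/90 = 2.2889.
So n ≤ 2^2.2889 = 4.887; the largest integer n is 4.

4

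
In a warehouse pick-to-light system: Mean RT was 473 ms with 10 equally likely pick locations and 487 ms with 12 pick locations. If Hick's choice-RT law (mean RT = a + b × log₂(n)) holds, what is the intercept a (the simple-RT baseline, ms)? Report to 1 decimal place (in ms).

296.2 ms

b = (RT₂ − RT₁)/(log₂ n₂ − log₂ n₁) = (487 − 473)/(3.5850 − 3.3219) = 53.225 ms/bit.
Intercept: a = 473 − 53.225·log₂(10) = 296.190 ms.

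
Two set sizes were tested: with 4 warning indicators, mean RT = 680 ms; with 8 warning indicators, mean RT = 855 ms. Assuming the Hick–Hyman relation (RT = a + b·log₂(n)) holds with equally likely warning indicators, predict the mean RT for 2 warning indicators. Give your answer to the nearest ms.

With log₂ n on the abscissa the relation is linear; from the two conditions:
  b = (855 − 680) / (log₂ 8 − log₂ 4) = 175 / (3 − 2) = 175 ms/bit
  a = 680 − 175 × 2 = 330 ms
Then RT(2) = 330 + 175 × log₂ 2 = 330 + 175 × 1 ≈ 505.000 ms.

505 ms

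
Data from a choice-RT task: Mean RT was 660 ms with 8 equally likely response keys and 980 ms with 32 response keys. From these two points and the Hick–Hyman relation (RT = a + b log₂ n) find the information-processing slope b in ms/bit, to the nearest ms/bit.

b = (RT₂ − RT₁)/(log₂ n₂ − log₂ n₁) = (980 − 660)/(5 − 3) = 160 ms/bit.

160 ms/bit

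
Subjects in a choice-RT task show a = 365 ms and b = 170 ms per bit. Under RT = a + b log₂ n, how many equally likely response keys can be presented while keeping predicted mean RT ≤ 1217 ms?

Set 365 + 170·log₂ n ≤ 1217 → log₂ n ≤ (1217 − 365)/170 = 5.0118.
So n ≤ 2^5.0118 = 32.262; the largest integer n is 32.

32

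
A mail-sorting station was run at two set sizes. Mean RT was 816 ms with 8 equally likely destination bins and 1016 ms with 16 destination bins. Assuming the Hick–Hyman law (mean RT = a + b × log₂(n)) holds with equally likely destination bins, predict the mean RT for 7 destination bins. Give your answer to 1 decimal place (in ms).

777.5 ms

Fit slope and intercept:
  b = (1016 − 816) / (log₂ 16 − log₂ 8) = 200 / (4 − 3) = 200.000 ms/bit
  a = 816 − 200.000 × 3 = 216.000 ms
Then RT(7) = 216.000 + 200.000 × log₂ 7 = 216.000 + 200.000 × 2.8074 ≈ 777.471 ms.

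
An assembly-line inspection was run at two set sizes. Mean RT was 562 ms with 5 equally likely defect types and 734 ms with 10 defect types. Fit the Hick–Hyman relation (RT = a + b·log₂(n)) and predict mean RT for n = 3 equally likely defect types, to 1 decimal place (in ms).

Fit slope and intercept:
  b = (734 − 562) / (log₂ 10 − log₂ 5) = 172 / (3.3219 − 2.3219) = 172.000 ms/bit
  a = 562 − 172.000 × 2.3219 = 162.628 ms
Then RT(3) = 162.628 + 172.000 × log₂ 3 = 162.628 + 172.000 × 1.5850 ≈ 435.242 ms.

435.2 ms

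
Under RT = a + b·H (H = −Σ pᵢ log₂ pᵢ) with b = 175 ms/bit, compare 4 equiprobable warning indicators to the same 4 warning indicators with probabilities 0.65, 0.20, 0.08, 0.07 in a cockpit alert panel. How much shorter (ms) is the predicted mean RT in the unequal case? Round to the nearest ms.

100 ms

The RT saving is b·ΔH. Equiprobable H₀ = log₂(4) = 2.0000 bits; with the given probabilities H = 1.4284 bits.
b·(H₀ − H) = 175 × (2.0000 − 1.4284) = 100.03 ms.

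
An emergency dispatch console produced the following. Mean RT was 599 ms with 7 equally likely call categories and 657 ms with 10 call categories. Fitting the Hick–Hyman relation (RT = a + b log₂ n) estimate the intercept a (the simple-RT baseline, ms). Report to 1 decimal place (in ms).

b = (RT₂ − RT₁)/(log₂ n₂ − log₂ n₁) = (657 − 599)/(3.3219 − 2.8074) = 112.715 ms/bit.
Intercept: a = 599 − 112.715·log₂(7) = 282.570 ms.

282.6 ms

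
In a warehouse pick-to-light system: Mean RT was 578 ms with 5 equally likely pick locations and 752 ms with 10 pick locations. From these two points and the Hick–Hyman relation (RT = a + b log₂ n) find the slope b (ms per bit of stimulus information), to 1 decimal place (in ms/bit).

174.0 ms/bit

b = (RT₂ − RT₁)/(log₂ n₂ − log₂ n₁) = (752 − 578)/(3.3219 − 2.3219) = 174.000 ms/bit.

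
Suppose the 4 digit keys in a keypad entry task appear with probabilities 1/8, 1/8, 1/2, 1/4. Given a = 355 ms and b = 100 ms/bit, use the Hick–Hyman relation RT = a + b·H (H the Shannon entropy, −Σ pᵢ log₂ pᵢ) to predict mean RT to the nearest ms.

Each term −pᵢ log₂ pᵢ: 0.125·3 + 0.125·3 + 0.5·1 + 0.25·2; summed, H = 1.750 bits.
Mean RT = a + bH = 355 + 100·1.750 = 530.00 ms.

530 ms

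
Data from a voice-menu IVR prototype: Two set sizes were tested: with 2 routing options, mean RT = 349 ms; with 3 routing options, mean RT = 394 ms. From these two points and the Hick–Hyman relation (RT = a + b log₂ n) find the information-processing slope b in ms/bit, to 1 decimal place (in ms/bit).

76.9 ms/bit

b = (RT₂ − RT₁)/(log₂ n₂ − log₂ n₁) = (394 − 349)/(1.5850 − 1) = 76.928 ms/bit.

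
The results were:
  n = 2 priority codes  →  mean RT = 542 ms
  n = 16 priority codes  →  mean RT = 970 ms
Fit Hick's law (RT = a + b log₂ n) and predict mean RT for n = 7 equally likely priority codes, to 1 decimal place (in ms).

With log₂ n on the abscissa the relation is linear; from the two conditions:
  b = (970 − 542) / (log₂ 16 − log₂ 2) = 428 / (4 − 1) = 142.667 ms/bit
  a = 542 − 142.667 × 1 = 399.333 ms
Then RT(7) = 399.333 + 142.667 × log₂ 7 = 399.333 + 142.667 × 2.8074 ≈ 799.849 ms.

799.8 ms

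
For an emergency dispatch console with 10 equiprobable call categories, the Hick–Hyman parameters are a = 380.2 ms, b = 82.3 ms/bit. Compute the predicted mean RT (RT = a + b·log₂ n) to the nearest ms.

log₂(10) = 3.3219 bits, so RT = 380.2 + 82.3 × 3.3219 ≈ 653.595 ms.

654 ms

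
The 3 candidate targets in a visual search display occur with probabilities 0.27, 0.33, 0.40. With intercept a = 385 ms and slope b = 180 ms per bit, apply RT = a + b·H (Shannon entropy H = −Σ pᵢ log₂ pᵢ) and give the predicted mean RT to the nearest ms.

H = 0.27·log₂(1/0.27) + 0.33·log₂(1/0.33) + 0.40·log₂(1/0.40) = 1.5666 bits.
RT = 385 + 180 × 1.5666 = 666.99 ms.

667 ms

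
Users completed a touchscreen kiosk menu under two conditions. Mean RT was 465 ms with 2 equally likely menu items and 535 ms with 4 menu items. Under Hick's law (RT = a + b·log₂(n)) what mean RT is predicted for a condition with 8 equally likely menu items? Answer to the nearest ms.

RT is linear in log₂ n, so two points fix the line:
  b = (535 − 465) / (log₂ 4 − log₂ 2) = 70 / (2 − 1) = 70 ms/bit
  a = 465 − 70 × 1 = 395 ms
Then RT(8) = 395 + 70 × log₂ 8 = 395 + 70 × 3 ≈ 605.000 ms.

605 ms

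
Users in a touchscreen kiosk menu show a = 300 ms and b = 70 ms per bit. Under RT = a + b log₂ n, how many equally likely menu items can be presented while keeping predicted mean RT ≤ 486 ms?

6

Set 300 + 70·log₂ n ≤ 486 → log₂ n ≤ (486 − 300)/70 = 2.6571.
So n ≤ 2^2.6571 = 6.308; the largest integer n is 6.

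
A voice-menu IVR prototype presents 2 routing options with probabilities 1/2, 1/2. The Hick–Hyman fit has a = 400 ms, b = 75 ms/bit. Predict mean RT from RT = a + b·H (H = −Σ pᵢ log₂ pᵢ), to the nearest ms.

Each term −pᵢ log₂ pᵢ: 0.5·1 + 0.5·1; summed, H = 1.000 bits.
Mean RT = a + bH = 400 + 75·1.000 = 475.00 ms.

475 ms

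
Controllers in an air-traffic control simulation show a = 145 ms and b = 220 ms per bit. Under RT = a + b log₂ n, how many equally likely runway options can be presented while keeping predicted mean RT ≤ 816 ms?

8

Information budget: (816 − 145)/220 = 3.0500 bits, so n ≤ 2^3.0500 = 8.282 → at most 8.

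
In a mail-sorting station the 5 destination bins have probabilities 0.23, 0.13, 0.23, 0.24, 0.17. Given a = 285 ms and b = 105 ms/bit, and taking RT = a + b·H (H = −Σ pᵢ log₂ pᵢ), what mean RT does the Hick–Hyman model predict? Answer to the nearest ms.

Entropy contributions −pᵢ log₂ pᵢ: 0.4877, 0.3826, 0.4877, 0.4941, 0.4346; sum H = 2.2867 bits.
RT = a + bH = 285 + 105·2.2867 = 525.10 ms.

525 ms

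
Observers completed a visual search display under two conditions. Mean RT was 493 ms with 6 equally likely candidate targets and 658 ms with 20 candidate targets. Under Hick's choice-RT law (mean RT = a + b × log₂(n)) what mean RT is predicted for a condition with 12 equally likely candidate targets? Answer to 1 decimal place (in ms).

Solve the two-equation system in a and b:
  b = (658 − 493) / (log₂ 20 − log₂ 6) = 165 / (4.3219 − 2.5850) = 94.993 ms/bit
  a = 493 − 94.993 × 2.5850 = 247.446 ms
Then RT(12) = 247.446 + 94.993 × log₂ 12 = 247.446 + 94.993 × 3.5850 ≈ 587.993 ms.

588.0 ms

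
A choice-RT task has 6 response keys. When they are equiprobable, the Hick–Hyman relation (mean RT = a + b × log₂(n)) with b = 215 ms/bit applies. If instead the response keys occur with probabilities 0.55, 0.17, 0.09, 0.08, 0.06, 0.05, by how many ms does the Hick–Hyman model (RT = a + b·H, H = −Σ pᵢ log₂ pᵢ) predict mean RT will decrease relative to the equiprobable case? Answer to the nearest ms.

132 ms

Equiprobable entropy H₀ = log₂ 6 = 2.5850 bits.
Skewed entropy H = −Σ pᵢ log₂ pᵢ = 1.9728 bits.
ΔRT = b·(H₀ − H) = 215 × 0.6122 = 131.63 ms.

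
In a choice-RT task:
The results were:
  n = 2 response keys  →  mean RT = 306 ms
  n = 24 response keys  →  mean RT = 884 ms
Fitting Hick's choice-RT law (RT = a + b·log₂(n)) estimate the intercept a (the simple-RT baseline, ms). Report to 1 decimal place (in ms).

144.8 ms

Slope: b = (884 − 306) / (log₂ 24 − log₂ 2) = 578/3.5850 = 161.229 ms/bit.
Intercept: a = 306 − 161.229·log₂(2) = 144.771 ms.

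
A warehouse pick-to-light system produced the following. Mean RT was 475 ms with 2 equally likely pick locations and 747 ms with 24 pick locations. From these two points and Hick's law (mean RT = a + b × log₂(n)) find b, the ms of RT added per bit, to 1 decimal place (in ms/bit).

b = (RT₂ − RT₁)/(log₂ n₂ − log₂ n₁) = (747 − 475)/(4.5850 − 1) = 75.872 ms/bit.

75.9 ms/bit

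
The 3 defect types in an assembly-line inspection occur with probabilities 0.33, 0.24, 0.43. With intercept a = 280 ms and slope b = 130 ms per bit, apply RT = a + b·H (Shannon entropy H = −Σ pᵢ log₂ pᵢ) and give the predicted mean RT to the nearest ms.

481 ms

Entropy contributions −pᵢ log₂ pᵢ: 0.5278, 0.4941, 0.5236; sum H = 1.5455 bits.
RT = a + bH = 280 + 130·1.5455 = 480.92 ms.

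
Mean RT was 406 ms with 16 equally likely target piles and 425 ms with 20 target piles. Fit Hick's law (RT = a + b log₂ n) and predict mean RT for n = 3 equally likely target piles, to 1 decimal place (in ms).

RT is linear in log₂ n, so two points fix the line:
  b = (425 − 406) / (log₂ 20 − log₂ 16) = 19 / (4.3219 − 4) = 59.019 ms/bit
  a = 406 − 59.019 × 4 = 169.922 ms
Then RT(3) = 169.922 + 59.019 × log₂ 3 = 169.922 + 59.019 × 1.5850 ≈ 263.466 ms.

263.5 ms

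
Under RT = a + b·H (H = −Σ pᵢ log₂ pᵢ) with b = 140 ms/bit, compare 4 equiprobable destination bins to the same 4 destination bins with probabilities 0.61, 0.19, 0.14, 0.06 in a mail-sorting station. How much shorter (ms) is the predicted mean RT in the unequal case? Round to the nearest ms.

66 ms

The RT saving is b·ΔH. Equiprobable H₀ = log₂(4) = 2.0000 bits; with the given probabilities H = 1.5309 bits.
b·(H₀ − H) = 140 × (2.0000 − 1.5309) = 65.68 ms.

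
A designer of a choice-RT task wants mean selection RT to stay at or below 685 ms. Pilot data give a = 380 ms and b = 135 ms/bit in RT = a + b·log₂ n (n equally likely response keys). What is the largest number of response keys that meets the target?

Information budget: (685 − 380)/135 = 2.2593 bits, so n ≤ 2^2.2593 = 4.787 → at most 4.

4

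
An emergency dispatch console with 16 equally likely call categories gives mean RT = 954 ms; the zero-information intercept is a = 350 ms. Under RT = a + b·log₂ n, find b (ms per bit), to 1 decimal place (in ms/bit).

151.0 ms/bit

log₂(16) = 4 bits.
b = (RT − a)/log₂ n = (954 − 350) / 4 = 151.000 ms/bit.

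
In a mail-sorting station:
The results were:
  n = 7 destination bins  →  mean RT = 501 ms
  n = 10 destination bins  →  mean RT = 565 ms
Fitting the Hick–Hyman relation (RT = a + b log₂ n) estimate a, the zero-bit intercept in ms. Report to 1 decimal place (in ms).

151.8 ms

Slope: b = (565 − 501) / (log₂ 10 − log₂ 7) = 64/0.5146 = 124.375 ms/bit.
a = RT₁ − b·log₂ n₁ = 501 − 124.375 × 2.8074 = 151.835 ms.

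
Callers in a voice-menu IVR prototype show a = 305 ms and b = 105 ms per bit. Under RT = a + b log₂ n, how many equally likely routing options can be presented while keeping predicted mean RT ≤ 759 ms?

Set 305 + 105·log₂ n ≤ 759 → log₂ n ≤ (759 − 305)/105 = 4.3238.
So n ≤ 2^4.3238 = 20.026; the largest integer n is 20.

20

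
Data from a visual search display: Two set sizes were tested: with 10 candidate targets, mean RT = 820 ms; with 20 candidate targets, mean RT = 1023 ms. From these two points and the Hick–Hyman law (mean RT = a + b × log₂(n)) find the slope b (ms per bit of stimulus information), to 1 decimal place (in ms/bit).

b = (RT₂ − RT₁)/(log₂ n₂ − log₂ n₁) = (1023 − 820)/(4.3219 − 3.3219) = 203.000 ms/bit.

203.0 ms/bit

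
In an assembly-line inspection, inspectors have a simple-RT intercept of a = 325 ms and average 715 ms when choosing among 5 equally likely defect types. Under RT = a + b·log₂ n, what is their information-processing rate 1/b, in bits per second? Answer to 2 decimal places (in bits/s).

Choice component = 715 − 325 = 390 ms over log₂(5) = 2.3219 bits.
b = 390 / 2.3219 = 167.964 ms/bit, so 1/b = 5.954 bits/s.

5.95 bits/s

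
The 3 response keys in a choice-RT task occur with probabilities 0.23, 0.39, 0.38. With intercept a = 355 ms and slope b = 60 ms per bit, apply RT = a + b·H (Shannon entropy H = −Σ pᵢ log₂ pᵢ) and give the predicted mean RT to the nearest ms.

H = 0.23·log₂(1/0.23) + 0.39·log₂(1/0.39) + 0.38·log₂(1/0.38) = 1.5479 bits.
RT = 355 + 60 × 1.5479 = 447.88 ms.

448 ms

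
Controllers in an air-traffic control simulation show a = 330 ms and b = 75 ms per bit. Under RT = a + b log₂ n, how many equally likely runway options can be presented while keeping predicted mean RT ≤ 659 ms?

Information budget: (659 − 330)/75 = 4.3867 bits, so n ≤ 2^4.3867 = 20.918 → at most 20.

20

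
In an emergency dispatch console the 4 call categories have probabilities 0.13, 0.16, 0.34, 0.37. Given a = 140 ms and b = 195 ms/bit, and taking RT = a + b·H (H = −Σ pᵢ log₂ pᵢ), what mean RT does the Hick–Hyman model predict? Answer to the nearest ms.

Entropy contributions −pᵢ log₂ pᵢ: 0.3826, 0.4230, 0.5292, 0.5307; sum H = 1.8656 bits.
RT = a + bH = 140 + 195·1.8656 = 503.78 ms.

504 ms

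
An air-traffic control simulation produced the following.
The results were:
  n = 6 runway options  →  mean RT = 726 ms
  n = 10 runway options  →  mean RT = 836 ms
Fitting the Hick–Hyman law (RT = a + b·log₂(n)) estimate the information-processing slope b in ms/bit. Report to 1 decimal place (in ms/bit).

149.3 ms/bit

b = (RT₂ − RT₁)/(log₂ n₂ − log₂ n₁) = (836 − 726)/(3.3219 − 2.5850) = 149.261 ms/bit.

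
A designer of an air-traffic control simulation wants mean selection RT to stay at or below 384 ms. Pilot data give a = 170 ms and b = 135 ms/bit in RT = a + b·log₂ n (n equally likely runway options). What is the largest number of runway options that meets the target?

3

135·log₂ n ≤ 384 − 170 = 214, giving log₂ n ≤ 1.5852 and n ≤ 3.000. The largest whole number is 3.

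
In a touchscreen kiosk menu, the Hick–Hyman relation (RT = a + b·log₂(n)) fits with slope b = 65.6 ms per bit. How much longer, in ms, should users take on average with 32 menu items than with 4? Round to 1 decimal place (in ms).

196.8 ms

The intercept a cancels: ΔRT = b·(log₂ n₂ − log₂ n₁) = b·log₂(n₂/n₁).
log₂(32) − log₂(4) = log₂(32/4) = log₂(8) = 3.
ΔRT = 65.6 × 3.0000 = 196.800 ms.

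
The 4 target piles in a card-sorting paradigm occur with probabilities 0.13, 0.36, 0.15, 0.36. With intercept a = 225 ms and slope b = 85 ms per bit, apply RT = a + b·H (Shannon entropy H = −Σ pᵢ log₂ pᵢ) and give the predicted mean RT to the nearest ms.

H = 0.13·log₂(1/0.13) + 0.36·log₂(1/0.36) + 0.15·log₂(1/0.15) + 0.36·log₂(1/0.36) = 1.8544 bits.
RT = 225 + 85 × 1.8544 = 382.63 ms.

383 ms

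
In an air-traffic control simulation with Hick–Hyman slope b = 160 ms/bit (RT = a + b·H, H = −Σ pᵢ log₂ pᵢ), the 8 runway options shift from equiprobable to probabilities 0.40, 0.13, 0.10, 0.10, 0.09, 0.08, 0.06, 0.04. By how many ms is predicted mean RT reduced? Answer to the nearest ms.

Equiprobable entropy H₀ = log₂ 8 = 3.0000 bits.
Skewed entropy H = −Σ pᵢ log₂ pᵢ = 2.6093 bits.
ΔRT = b·(H₀ − H) = 160 × 0.3907 = 62.52 ms.

63 ms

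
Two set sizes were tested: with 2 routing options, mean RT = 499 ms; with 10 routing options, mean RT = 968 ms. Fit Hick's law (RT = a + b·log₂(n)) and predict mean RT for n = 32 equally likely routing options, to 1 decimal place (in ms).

1306.9 ms

RT is linear in log₂ n, so two points fix the line:
  b = (968 − 499) / (log₂ 10 − log₂ 2) = 469 / (3.3219 − 1) = 201.987 ms/bit
  a = 499 − 201.987 × 1 = 297.013 ms
Then RT(32) = 297.013 + 201.987 × log₂ 32 = 297.013 + 201.987 × 5 ≈ 1306.949 ms.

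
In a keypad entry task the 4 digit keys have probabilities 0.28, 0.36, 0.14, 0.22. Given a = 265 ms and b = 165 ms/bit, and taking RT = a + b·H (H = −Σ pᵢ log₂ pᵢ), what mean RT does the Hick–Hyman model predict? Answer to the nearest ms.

H = 0.28·log₂(1/0.28) + 0.36·log₂(1/0.36) + 0.14·log₂(1/0.14) + 0.22·log₂(1/0.22) = 1.9225 bits.
RT = 265 + 165 × 1.9225 = 582.22 ms.

582 ms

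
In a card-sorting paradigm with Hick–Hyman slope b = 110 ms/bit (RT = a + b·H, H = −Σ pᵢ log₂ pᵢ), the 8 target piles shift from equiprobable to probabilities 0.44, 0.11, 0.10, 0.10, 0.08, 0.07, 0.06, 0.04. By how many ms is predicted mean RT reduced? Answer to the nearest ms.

Equiprobable entropy H₀ = log₂ 8 = 3.0000 bits.
Skewed entropy H = −Σ pᵢ log₂ pᵢ = 2.5252 bits.
ΔRT = b·(H₀ − H) = 110 × 0.4748 = 52.23 ms.

52 ms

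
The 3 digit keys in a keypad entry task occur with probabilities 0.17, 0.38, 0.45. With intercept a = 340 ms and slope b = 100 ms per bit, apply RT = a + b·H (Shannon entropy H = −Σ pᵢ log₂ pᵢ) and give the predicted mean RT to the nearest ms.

488 ms

Entropy contributions −pᵢ log₂ pᵢ: 0.4346, 0.5305, 0.5184; sum H = 1.4834 bits.
RT = a + bH = 340 + 100·1.4834 = 488.34 ms.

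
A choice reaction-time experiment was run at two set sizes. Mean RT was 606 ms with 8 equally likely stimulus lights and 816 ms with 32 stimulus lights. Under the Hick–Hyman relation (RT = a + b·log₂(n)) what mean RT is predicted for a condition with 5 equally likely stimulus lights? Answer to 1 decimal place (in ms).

Solve the two-equation system in a and b:
  b = (816 − 606) / (log₂ 32 − log₂ 8) = 210 / (5 − 3) = 105.000 ms/bit
  a = 606 − 105.000 × 3 = 291.000 ms
Then RT(5) = 291.000 + 105.000 × log₂ 5 = 291.000 + 105.000 × 2.3219 ≈ 534.802 ms.

534.8 ms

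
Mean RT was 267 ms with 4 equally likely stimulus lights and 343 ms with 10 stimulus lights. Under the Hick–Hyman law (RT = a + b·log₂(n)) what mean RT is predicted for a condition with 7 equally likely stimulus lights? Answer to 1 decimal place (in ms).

313.4 ms

Solve the two-equation system in a and b:
  b = (343 − 267) / (log₂ 10 − log₂ 4) = 76 / (3.3219 − 2) = 57.492 ms/bit
  a = 267 − 57.492 × 2 = 152.016 ms
Then RT(7) = 152.016 + 57.492 × log₂ 7 = 152.016 + 57.492 × 2.8074 ≈ 313.416 ms.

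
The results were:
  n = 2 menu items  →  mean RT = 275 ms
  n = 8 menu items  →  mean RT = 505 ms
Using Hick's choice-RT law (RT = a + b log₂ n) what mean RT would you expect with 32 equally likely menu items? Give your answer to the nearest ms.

Fit slope and intercept:
  b = (505 − 275) / (log₂ 8 − log₂ 2) = 230 / (3 − 1) = 115 ms/bit
  a = 275 − 115 × 1 = 160 ms
Then RT(32) = 160 + 115 × log₂ 32 = 160 + 115 × 5 ≈ 735.000 ms.

735 ms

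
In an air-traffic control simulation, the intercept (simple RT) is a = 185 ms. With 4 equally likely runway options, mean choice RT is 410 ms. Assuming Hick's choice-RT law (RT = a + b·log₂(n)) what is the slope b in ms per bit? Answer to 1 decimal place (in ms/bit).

log₂(4) = 2 bits.
b = (RT − a)/log₂ n = (410 − 185) / 2 = 112.500 ms/bit.

112.5 ms/bit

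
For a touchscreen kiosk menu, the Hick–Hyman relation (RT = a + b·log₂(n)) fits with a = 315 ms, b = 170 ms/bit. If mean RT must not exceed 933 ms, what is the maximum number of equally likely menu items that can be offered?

12

Set 315 + 170·log₂ n ≤ 933 → log₂ n ≤ (933 − 315)/170 = 3.6353.
So n ≤ 2^3.6353 = 12.426; the largest integer n is 12.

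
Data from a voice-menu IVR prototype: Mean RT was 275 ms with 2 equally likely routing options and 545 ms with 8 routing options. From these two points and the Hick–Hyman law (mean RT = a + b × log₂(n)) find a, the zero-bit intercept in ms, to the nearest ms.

The slope on a log₂ axis is (545 − 275) / (3 − 1) = 135 ms/bit.
a = RT₁ − b·log₂ n₁ = 275 − 135 × 1 = 140.000 ms.

140 ms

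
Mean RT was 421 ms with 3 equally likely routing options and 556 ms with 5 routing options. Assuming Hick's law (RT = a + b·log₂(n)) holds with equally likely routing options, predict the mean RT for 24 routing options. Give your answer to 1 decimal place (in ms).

Solve the two-equation system in a and b:
  b = (556 − 421) / (log₂ 5 − log₂ 3) = 135 / (2.3219 − 1.5850) = 183.184 ms/bit
  a = 421 − 183.184 × 1.5850 = 130.661 ms
Then RT(24) = 130.661 + 183.184 × log₂ 24 = 130.661 + 183.184 × 4.5850 ≈ 970.551 ms.

970.6 ms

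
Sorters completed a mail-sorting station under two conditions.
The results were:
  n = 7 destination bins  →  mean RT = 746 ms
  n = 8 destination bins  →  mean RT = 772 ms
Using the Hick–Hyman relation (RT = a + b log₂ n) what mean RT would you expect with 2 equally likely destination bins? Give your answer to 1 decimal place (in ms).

RT is linear in log₂ n, so two points fix the line:
  b = (772 − 746) / (log₂ 8 − log₂ 7) = 26 / (3 − 2.8074) = 134.963 ms/bit
  a = 746 − 134.963 × 2.8074 = 367.110 ms
Then RT(2) = 367.110 + 134.963 × log₂ 2 = 367.110 + 134.963 × 1 ≈ 502.074 ms.

502.1 ms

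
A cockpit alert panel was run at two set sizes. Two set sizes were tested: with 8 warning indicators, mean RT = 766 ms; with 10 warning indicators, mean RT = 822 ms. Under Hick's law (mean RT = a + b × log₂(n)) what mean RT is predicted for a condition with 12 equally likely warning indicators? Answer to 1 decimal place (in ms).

867.8 ms

With log₂ n on the abscissa the relation is linear; from the two conditions:
  b = (822 − 766) / (log₂ 10 − log₂ 8) = 56 / (3.3219 − 3) = 173.952 ms/bit
  a = 766 − 173.952 × 3 = 244.144 ms
Then RT(12) = 244.144 + 173.952 × log₂ 12 = 244.144 + 173.952 × 3.5850 ≈ 867.755 ms.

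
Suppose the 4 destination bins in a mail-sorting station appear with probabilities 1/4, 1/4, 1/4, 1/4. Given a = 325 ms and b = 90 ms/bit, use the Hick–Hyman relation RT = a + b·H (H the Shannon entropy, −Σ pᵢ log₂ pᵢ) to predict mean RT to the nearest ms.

505 ms

Each term −pᵢ log₂ pᵢ: 0.25·2 + 0.25·2 + 0.25·2 + 0.25·2; summed, H = 2.000 bits.
Mean RT = a + bH = 325 + 90·2.000 = 505.00 ms.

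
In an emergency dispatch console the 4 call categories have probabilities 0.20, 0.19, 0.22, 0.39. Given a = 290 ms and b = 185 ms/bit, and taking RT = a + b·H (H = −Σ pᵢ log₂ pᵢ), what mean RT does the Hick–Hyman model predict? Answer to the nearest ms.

647 ms

H = 0.20·log₂(1/0.20) + 0.19·log₂(1/0.19) + 0.22·log₂(1/0.22) + 0.39·log₂(1/0.39) = 1.9300 bits.
RT = 290 + 185 × 1.9300 = 647.05 ms.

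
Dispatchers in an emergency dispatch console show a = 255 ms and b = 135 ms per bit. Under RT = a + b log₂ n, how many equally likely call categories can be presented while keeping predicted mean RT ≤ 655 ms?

Set 255 + 135·log₂ n ≤ 655 → log₂ n ≤ (655 − 255)/135 = 2.9630.
So n ≤ 2^2.9630 = 7.797; the largest integer n is 7.

7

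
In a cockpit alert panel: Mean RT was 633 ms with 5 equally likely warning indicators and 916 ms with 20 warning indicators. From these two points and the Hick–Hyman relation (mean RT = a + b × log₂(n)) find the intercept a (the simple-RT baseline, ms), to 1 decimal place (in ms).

Slope: b = (916 − 633) / (log₂ 20 − log₂ 5) = 283/2.0000 = 141.500 ms/bit.
a = RT₁ − b·log₂ n₁ = 633 − 141.500 × 2.3219 = 304.447 ms.

304.4 ms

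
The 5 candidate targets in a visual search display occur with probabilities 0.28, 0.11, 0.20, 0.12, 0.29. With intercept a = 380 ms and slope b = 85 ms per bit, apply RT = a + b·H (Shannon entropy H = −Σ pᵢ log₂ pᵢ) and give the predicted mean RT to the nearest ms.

H = 0.28·log₂(1/0.28) + 0.11·log₂(1/0.11) + 0.20·log₂(1/0.20) + 0.12·log₂(1/0.12) + 0.29·log₂(1/0.29) = 2.2139 bits.
RT = 380 + 85 × 2.2139 = 568.18 ms.

568 ms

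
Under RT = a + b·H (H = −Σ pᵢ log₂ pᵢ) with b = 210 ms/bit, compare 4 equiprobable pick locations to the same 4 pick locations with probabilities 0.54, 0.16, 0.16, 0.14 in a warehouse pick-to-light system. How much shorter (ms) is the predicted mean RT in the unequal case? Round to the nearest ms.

58 ms

The RT saving is b·ΔH. Equiprobable H₀ = log₂(4) = 2.0000 bits; with the given probabilities H = 1.7232 bits.
b·(H₀ − H) = 210 × (2.0000 − 1.7232) = 58.13 ms.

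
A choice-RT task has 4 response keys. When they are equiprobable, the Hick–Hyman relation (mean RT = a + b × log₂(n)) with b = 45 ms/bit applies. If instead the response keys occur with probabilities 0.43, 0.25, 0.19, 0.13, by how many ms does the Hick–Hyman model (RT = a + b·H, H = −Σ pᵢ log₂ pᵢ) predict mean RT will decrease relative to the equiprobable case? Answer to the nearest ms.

The RT saving is b·ΔH. Equiprobable H₀ = log₂(4) = 2.0000 bits; with the given probabilities H = 1.8614 bits.
b·(H₀ − H) = 45 × (2.0000 − 1.8614) = 6.24 ms.

6 ms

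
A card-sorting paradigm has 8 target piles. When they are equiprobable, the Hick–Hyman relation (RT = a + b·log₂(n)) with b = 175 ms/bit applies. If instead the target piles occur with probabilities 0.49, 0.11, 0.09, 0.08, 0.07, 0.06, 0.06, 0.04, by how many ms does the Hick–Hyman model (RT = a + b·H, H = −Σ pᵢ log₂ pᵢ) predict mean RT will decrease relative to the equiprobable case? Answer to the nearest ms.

Equiprobable entropy H₀ = log₂ 8 = 3.0000 bits.
Skewed entropy H = −Σ pᵢ log₂ pᵢ = 2.4001 bits.
ΔRT = b·(H₀ − H) = 175 × 0.5999 = 104.98 ms.

105 ms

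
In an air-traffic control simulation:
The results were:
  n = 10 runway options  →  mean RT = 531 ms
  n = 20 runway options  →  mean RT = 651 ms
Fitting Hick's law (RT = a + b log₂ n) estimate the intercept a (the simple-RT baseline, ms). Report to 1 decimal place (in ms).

The slope on a log₂ axis is (651 − 531) / (4.3219 − 3.3219) = 120.000 ms/bit.
a = RT₁ − b·log₂ n₁ = 531 − 120.000 × 3.3219 = 132.369 ms.

132.4 ms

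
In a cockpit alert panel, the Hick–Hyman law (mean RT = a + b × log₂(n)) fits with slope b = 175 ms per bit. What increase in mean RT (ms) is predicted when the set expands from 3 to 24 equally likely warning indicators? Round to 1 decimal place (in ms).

525.0 ms

Only the slope matters, since a is common to both: ΔRT = b·log₂(n₂/n₁).
log₂(24) − log₂(3) = log₂(24/3) = log₂(8) = 3.
ΔRT = 175 × 3.0000 = 525.000 ms.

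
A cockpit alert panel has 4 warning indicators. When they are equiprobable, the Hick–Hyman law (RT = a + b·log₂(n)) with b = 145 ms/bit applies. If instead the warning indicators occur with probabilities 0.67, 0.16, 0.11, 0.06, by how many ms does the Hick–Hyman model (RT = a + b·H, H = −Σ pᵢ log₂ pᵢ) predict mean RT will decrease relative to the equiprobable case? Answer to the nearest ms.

86 ms

Equiprobable entropy H₀ = log₂ 4 = 2.0000 bits.
Skewed entropy H = −Σ pᵢ log₂ pᵢ = 1.4039 bits.
ΔRT = b·(H₀ − H) = 145 × 0.5961 = 86.43 ms.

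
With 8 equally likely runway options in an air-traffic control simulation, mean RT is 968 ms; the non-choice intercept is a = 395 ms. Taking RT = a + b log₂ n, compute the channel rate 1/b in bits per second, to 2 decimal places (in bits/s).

5.24 bits/s

b = (968 − 395)/log₂ 8 = 573/3 = 191.000 ms per bit = 0.19100 s/bit; the reciprocal is 5.236 bits/s.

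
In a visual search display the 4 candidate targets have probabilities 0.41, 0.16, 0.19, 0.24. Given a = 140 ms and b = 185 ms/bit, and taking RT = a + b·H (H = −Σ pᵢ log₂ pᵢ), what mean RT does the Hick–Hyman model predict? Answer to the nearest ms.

491 ms

Entropy contributions −pᵢ log₂ pᵢ: 0.5274, 0.4230, 0.4552, 0.4941; sum H = 1.8998 bits.
RT = a + bH = 140 + 185·1.8998 = 491.46 ms.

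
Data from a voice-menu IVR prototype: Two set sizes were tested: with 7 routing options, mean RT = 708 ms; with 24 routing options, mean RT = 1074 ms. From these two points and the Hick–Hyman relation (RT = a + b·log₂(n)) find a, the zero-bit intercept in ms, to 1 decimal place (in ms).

The slope on a log₂ axis is (1074 − 708) / (4.5850 − 2.8074) = 205.895 ms/bit.
Intercept: a = 708 − 205.895·log₂(7) = 129.980 ms.

130.0 ms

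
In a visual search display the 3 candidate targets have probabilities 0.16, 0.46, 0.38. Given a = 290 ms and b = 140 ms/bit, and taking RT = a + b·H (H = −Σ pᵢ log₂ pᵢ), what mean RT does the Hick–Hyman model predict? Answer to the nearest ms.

496 ms

H = 0.16·log₂(1/0.16) + 0.46·log₂(1/0.46) + 0.38·log₂(1/0.38) = 1.4688 bits.
RT = 290 + 140 × 1.4688 = 495.63 ms.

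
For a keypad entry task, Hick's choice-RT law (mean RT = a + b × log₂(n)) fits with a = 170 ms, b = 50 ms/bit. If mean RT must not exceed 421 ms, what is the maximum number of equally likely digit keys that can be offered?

32

Information budget: (421 − 170)/50 = 5.0200 bits, so n ≤ 2^5.0200 = 32.447 → at most 32.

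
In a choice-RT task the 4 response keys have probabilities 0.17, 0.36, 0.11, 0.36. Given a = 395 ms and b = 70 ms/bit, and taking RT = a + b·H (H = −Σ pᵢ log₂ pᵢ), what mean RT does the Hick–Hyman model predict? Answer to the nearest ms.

H = 0.17·log₂(1/0.17) + 0.36·log₂(1/0.36) + 0.11·log₂(1/0.11) + 0.36·log₂(1/0.36) = 1.8461 bits.
RT = 395 + 70 × 1.8461 = 524.23 ms.

524 ms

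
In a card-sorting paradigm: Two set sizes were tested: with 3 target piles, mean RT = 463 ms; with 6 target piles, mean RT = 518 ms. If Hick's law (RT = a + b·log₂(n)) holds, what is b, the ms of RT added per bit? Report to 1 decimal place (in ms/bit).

55.0 ms/bit

Slope: b = (518 − 463) / (log₂ 6 − log₂ 3) = 55/1.0000 = 55.000 ms/bit.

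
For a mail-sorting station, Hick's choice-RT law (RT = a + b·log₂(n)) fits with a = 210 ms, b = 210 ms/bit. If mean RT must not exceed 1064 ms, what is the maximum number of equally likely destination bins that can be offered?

Information budget: (1064 − 210)/210 = 4.0667 bits, so n ≤ 2^4.0667 = 16.757 → at most 16.

16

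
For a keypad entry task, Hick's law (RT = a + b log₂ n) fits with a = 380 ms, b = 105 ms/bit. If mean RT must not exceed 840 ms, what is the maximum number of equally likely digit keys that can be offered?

20

Information budget: (840 − 380)/105 = 4.3810 bits, so n ≤ 2^4.3810 = 20.835 → at most 20.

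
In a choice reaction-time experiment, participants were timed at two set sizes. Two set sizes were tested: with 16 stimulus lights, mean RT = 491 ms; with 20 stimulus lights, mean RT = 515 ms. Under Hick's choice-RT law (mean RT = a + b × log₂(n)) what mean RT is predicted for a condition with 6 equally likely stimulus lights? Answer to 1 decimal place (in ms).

385.5 ms

Fit slope and intercept:
  b = (515 − 491) / (log₂ 20 − log₂ 16) = 24 / (4.3219 − 4) = 74.551 ms/bit
  a = 491 − 74.551 × 4 = 192.797 ms
Then RT(6) = 192.797 + 74.551 × log₂ 6 = 192.797 + 74.551 × 2.5850 ≈ 385.508 ms.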